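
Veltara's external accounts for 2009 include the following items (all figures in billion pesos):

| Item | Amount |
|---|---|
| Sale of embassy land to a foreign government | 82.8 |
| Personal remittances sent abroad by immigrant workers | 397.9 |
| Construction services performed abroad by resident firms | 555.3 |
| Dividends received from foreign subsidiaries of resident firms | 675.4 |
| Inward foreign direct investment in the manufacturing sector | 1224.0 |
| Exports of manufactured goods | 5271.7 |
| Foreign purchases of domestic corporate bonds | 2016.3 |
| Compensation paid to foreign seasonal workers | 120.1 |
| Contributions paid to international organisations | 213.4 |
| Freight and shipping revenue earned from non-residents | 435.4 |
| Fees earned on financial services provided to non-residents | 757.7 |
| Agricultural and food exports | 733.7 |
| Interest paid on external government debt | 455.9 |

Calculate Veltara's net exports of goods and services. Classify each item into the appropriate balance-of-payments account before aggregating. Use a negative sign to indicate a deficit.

7753.8

Goods: 5271.7 + 733.7 = 6005.4
Services: 757.7 + 555.3 + 435.4 = 1748.4
Trade balance = 6005.4 + 1748.4 = 7753.8
(Excluded from the trade balance — capital account: sale of embassy land to a foreign government 82.8; secondary income: personal remittances sent abroad by immigrant workers 397.9, contributions paid to international organisations 213.4; primary income: dividends received from foreign subsidiaries of resident firms 675.4, compensation paid to foreign seasonal workers 120.1, interest paid on external government debt 455.9; financial account: inward foreign direct investment in the manufacturing sector 1224.0, foreign purchases of domestic corporate bonds 2016.3.)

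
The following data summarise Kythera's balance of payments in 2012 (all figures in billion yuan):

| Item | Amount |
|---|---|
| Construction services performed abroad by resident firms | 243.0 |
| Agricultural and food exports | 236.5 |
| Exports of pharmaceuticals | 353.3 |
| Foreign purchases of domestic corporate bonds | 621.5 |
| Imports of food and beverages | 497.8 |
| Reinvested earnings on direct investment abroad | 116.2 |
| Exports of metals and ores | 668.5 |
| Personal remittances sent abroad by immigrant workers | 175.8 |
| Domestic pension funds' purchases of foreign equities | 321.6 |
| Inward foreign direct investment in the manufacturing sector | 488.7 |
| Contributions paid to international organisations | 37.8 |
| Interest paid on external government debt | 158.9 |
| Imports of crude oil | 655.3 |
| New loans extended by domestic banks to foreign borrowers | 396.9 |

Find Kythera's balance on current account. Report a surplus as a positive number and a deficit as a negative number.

91.9

Goods: 353.3 + 236.5 + 668.5 - 655.3 - 497.8 = 105.2
Services: 243.0
Primary income: -158.9 + 116.2 = -42.7
Secondary income: -37.8 - 175.8 = -213.6
Current account = 105.2 + 243.0 + (-42.7) + (-213.6) = 91.9
(Excluded from the current account — financial account: foreign purchases of domestic corporate bonds 621.5, domestic pension funds' purchases of foreign equities 321.6, inward foreign direct investment in the manufacturing sector 488.7, new loans extended by domestic banks to foreign borrowers 396.9.)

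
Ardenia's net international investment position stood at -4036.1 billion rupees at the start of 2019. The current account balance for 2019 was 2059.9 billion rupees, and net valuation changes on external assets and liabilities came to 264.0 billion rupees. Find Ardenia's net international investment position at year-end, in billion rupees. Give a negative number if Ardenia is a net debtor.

Change in NIIP = current account + net valuation change = 2059.9 + 264.0 = 2323.9
End-of-year NIIP = -4036.1 + 2323.9 = -1712.2

-1712.2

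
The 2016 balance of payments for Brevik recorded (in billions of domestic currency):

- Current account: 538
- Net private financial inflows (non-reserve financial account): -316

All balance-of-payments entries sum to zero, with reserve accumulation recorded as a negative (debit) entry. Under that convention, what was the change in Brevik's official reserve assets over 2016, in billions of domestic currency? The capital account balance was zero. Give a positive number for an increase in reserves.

Official reserve transactions balance = -(538 + (-316)) = -222
An accumulation of reserves is recorded as a debit (negative entry), so the change in the stock of reserves is the negative of that balance.
Change in official reserves = -(-222) = 222

222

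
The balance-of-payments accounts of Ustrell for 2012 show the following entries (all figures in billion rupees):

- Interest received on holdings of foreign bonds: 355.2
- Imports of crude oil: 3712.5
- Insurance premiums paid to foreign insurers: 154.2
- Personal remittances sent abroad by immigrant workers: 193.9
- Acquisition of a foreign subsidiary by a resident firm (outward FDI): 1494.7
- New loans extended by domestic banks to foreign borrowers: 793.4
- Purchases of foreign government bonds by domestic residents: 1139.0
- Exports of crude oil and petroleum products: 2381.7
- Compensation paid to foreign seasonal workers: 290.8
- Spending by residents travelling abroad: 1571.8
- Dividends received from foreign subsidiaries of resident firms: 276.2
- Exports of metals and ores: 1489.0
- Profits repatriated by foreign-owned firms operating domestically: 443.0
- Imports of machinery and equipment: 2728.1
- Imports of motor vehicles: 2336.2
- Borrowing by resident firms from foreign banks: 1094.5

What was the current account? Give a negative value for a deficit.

Goods: -3712.5 + 1489.0 - 2336.2 + 2381.7 - 2728.1 = -4906.1
Services: -154.2 - 1571.8 = -1726.0
Primary income: 276.2 - 443.0 + 355.2 - 290.8 = -102.4
Secondary income: -193.9
Current account = (-4906.1) + (-1726.0) + (-102.4) + (-193.9) = -6928.4
(Excluded from the current account — financial account: acquisition of a foreign subsidiary by a resident firm (outward FDI) 1494.7, new loans extended by domestic banks to foreign borrowers 793.4, purchases of foreign government bonds by domestic residents 1139.0, borrowing by resident firms from foreign banks 1094.5.)

-6928.4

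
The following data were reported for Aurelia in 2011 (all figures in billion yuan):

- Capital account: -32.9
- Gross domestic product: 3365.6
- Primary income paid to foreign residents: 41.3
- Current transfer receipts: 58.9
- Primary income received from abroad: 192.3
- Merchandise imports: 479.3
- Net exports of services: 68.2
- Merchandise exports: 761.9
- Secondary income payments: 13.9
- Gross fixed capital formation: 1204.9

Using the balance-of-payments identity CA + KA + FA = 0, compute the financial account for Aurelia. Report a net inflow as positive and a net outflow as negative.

-513.9

Goods balance = 761.9 - 479.3 = 282.6
Services balance = 68.2
Trade balance (goods + services) = 282.6 + 68.2 = 350.8
Net primary income = 192.3 - 41.3 = 151.0
Net secondary income = 58.9 - 13.9 = 45.0
Current account = 350.8 + 151.0 + 45.0 = 546.8
Financial account = -(546.8 + (-32.9)) = -513.9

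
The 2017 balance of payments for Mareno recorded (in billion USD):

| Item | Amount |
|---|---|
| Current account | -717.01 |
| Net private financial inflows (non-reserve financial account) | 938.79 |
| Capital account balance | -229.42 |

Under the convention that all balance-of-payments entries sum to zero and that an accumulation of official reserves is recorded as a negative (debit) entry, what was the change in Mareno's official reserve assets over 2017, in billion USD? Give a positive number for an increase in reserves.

-7.64

Official reserve transactions balance = -((-717.01) + (-229.42) + 938.79) = 7.64
An accumulation of reserves is recorded as a debit (negative entry), so the change in the stock of reserves is the negative of that balance.
Change in official reserves = -(7.64) = -7.64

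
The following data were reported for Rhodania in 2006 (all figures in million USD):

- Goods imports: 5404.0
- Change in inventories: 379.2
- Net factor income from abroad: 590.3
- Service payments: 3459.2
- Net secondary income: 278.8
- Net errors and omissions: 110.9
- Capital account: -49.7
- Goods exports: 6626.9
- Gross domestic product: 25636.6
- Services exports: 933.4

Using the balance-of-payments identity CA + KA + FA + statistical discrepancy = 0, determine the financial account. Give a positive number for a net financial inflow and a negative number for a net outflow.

372.6

Goods balance = 6626.9 - 5404.0 = 1222.9
Services balance = 933.4 - 3459.2 = -2525.8
Trade balance (goods + services) = 1222.9 + (-2525.8) = -1302.9
Net primary income = 590.3
Net secondary income = 278.8
Current account = -1302.9 + 590.3 + 278.8 = -433.8
Financial account = -(-433.8 + (-49.7) + 110.9) = 372.6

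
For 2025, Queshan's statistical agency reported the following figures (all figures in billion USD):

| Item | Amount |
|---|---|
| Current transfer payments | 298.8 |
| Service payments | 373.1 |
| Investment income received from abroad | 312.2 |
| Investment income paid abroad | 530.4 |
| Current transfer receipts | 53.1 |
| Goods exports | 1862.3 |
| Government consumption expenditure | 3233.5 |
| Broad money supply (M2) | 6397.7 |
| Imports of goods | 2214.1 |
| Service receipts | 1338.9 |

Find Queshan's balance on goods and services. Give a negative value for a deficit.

614.0

Goods balance = 1862.3 - 2214.1 = -351.8
Services balance = 1338.9 - 373.1 = 965.8
Trade balance (goods + services) = -351.8 + 965.8 = 614.0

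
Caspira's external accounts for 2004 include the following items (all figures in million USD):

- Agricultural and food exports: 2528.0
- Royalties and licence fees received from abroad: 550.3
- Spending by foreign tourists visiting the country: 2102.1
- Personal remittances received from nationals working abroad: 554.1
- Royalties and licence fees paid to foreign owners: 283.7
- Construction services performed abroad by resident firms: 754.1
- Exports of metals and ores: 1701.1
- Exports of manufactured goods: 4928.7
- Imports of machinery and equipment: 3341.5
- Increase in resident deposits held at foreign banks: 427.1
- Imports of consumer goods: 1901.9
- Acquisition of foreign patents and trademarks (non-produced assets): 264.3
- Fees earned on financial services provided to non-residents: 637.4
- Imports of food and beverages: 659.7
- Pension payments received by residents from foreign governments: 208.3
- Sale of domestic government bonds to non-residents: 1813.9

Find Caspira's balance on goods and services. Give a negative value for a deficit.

Goods: -3341.5 - 659.7 + 1701.1 - 1901.9 + 2528.0 + 4928.7 = 3254.7
Services: 550.3 + 754.1 + 637.4 + 2102.1 - 283.7 = 3760.2
Trade balance = 3254.7 + 3760.2 = 7014.9
(Excluded from the trade balance — secondary income: personal remittances received from nationals working abroad 554.1, pension payments received by residents from foreign governments 208.3; financial account: increase in resident deposits held at foreign banks 427.1, sale of domestic government bonds to non-residents 1813.9; capital account: acquisition of foreign patents and trademarks (non-produced assets) 264.3.)

7014.9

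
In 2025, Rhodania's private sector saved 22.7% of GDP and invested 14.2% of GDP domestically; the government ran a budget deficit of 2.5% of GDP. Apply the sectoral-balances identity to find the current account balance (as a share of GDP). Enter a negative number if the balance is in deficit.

By the sectoral-balances identity, CA = (S_private - I) + (T - G).
Private balance = 22.7 - 14.2 = 8.5
Government balance (T - G) = -2.5
CA = 8.5 + (-2.5) = 6.0

6.0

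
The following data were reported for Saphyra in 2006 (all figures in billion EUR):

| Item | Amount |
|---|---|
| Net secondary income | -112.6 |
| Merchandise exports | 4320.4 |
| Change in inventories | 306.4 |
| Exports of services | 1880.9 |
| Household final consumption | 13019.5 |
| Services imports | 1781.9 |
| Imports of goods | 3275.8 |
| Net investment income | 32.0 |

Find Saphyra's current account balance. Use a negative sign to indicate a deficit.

1063.0

Goods balance = 4320.4 - 3275.8 = 1044.6
Services balance = 1880.9 - 1781.9 = 99.0
Trade balance (goods + services) = 1044.6 + 99.0 = 1143.6
Net primary income = 32.0
Net secondary income = -112.6
Current account = 1143.6 + 32.0 + (-112.6) = 1063.0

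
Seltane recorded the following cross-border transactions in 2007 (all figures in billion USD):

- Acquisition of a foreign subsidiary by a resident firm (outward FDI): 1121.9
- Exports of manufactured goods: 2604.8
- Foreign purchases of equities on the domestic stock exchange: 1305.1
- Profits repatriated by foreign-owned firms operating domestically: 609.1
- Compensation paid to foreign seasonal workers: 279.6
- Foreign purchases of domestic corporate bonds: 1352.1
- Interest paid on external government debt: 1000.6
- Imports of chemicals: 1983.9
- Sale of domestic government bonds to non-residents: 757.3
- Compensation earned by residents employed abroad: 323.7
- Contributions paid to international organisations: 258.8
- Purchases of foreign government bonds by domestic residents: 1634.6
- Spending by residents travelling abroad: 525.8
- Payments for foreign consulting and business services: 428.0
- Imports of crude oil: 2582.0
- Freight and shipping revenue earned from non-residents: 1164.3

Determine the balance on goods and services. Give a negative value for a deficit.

-1750.6

Goods: -1983.9 + 2604.8 - 2582.0 = -1961.1
Services: 1164.3 - 428.0 - 525.8 = 210.5
Trade balance = -1961.1 + 210.5 = -1750.6
(Excluded from the trade balance — financial account: acquisition of a foreign subsidiary by a resident firm (outward FDI) 1121.9, foreign purchases of equities on the domestic stock exchange 1305.1, foreign purchases of domestic corporate bonds 1352.1, sale of domestic government bonds to non-residents 757.3, purchases of foreign government bonds by domestic residents 1634.6; primary income: profits repatriated by foreign-owned firms operating domestically 609.1, compensation paid to foreign seasonal workers 279.6, interest paid on external government debt 1000.6, compensation earned by residents employed abroad 323.7; secondary income: contributions paid to international organisations 258.8.)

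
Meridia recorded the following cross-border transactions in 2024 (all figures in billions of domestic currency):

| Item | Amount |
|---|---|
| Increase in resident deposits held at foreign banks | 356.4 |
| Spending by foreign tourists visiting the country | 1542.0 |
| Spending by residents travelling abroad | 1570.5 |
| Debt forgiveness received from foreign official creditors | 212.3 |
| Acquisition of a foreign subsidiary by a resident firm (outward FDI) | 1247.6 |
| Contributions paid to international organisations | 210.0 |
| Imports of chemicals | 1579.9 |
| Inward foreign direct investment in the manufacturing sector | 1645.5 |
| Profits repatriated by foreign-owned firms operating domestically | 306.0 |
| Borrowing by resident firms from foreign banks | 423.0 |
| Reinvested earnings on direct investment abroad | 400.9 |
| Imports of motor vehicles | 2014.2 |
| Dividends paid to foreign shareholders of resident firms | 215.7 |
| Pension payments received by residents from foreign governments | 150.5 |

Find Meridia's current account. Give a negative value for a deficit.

-3802.9

Goods: -1579.9 - 2014.2 = -3594.1
Services: -1570.5 + 1542.0 = -28.5
Primary income: 400.9 - 215.7 - 306.0 = -120.8
Secondary income: 150.5 - 210.0 = -59.5
Current account = (-3594.1) + (-28.5) + (-120.8) + (-59.5) = -3802.9
(Excluded from the current account — financial account: increase in resident deposits held at foreign banks 356.4, acquisition of a foreign subsidiary by a resident firm (outward FDI) 1247.6, inward foreign direct investment in the manufacturing sector 1645.5, borrowing by resident firms from foreign banks 423.0; capital account: debt forgiveness received from foreign official creditors 212.3.)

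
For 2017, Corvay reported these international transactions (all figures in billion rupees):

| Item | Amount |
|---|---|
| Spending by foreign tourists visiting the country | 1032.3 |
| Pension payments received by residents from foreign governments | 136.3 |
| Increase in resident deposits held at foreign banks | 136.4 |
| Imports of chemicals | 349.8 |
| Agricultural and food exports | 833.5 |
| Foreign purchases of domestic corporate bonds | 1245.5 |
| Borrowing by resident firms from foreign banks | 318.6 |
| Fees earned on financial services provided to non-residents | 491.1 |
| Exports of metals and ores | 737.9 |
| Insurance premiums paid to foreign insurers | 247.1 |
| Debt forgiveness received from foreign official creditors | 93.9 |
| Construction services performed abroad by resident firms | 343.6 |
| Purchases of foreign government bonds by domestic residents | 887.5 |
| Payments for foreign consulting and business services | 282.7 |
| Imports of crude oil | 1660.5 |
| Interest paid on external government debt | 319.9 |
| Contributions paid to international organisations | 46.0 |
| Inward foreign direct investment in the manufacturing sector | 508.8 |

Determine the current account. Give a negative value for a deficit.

668.7

Goods: -1660.5 + 737.9 - 349.8 + 833.5 = -438.9
Services: -282.7 - 247.1 + 1032.3 + 491.1 + 343.6 = 1337.2
Primary income: -319.9
Secondary income: 136.3 - 46.0 = 90.3
Current account = (-438.9) + 1337.2 + (-319.9) + 90.3 = 668.7
(Excluded from the current account — financial account: increase in resident deposits held at foreign banks 136.4, foreign purchases of domestic corporate bonds 1245.5, borrowing by resident firms from foreign banks 318.6, purchases of foreign government bonds by domestic residents 887.5, inward foreign direct investment in the manufacturing sector 508.8; capital account: debt forgiveness received from foreign official creditors 93.9.)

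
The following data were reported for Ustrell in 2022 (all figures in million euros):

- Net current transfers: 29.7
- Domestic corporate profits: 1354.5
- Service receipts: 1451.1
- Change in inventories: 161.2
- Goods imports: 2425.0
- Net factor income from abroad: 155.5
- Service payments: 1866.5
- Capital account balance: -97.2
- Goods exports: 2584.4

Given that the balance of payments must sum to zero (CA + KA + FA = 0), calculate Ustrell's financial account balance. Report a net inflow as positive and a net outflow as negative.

168.0

Goods balance = 2584.4 - 2425.0 = 159.4
Services balance = 1451.1 - 1866.5 = -415.4
Trade balance (goods + services) = 159.4 + (-415.4) = -256.0
Net primary income = 155.5
Net secondary income = 29.7
Current account = -256.0 + 155.5 + 29.7 = -70.8
Financial account = -(-70.8 + (-97.2)) = 168.0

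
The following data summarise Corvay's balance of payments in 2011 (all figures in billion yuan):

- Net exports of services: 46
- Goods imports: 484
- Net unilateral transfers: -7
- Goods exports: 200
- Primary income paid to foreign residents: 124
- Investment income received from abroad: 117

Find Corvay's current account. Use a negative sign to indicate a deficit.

Goods balance = 200 - 484 = -284
Services balance = 46
Trade balance (goods + services) = -284 + 46 = -238
Net primary income = 117 - 124 = -7
Net secondary income = -7
Current account = -238 + (-7) + (-7) = -252

-252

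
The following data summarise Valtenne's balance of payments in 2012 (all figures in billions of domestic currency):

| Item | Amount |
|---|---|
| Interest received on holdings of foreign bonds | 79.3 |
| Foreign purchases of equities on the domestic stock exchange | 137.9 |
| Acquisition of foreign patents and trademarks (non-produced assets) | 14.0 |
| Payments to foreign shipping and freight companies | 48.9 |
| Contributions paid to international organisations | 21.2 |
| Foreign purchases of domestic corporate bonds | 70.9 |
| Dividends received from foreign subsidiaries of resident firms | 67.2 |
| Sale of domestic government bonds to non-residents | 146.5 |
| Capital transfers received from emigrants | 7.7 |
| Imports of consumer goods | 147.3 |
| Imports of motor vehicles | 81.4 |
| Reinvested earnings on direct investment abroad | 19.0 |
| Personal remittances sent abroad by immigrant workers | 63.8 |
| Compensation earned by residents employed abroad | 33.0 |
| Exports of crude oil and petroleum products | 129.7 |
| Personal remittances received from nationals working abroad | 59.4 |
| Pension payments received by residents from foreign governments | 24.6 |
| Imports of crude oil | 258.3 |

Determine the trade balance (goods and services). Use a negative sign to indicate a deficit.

Goods: -258.3 - 147.3 - 81.4 + 129.7 = -357.3
Services: -48.9
Trade balance = -357.3 + (-48.9) = -406.2
(Excluded from the trade balance — primary income: interest received on holdings of foreign bonds 79.3, dividends received from foreign subsidiaries of resident firms 67.2, reinvested earnings on direct investment abroad 19.0, compensation earned by residents employed abroad 33.0; financial account: foreign purchases of equities on the domestic stock exchange 137.9, foreign purchases of domestic corporate bonds 70.9, sale of domestic government bonds to non-residents 146.5; capital account: acquisition of foreign patents and trademarks (non-produced assets) 14.0, capital transfers received from emigrants 7.7; secondary income: contributions paid to international organisations 21.2, personal remittances sent abroad by immigrant workers 63.8, personal remittances received from nationals working abroad 59.4, pension payments received by residents from foreign governments 24.6.)

-406.2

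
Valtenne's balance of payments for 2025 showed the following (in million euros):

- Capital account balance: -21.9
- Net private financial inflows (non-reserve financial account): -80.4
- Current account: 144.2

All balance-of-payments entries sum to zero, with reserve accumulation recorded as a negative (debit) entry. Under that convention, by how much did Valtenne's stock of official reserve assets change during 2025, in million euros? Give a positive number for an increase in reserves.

Official reserve transactions balance = -(144.2 + (-21.9) + (-80.4)) = -41.9
An accumulation of reserves is recorded as a debit (negative entry), so the change in the stock of reserves is the negative of that balance.
Change in official reserves = -(-41.9) = 41.9

41.9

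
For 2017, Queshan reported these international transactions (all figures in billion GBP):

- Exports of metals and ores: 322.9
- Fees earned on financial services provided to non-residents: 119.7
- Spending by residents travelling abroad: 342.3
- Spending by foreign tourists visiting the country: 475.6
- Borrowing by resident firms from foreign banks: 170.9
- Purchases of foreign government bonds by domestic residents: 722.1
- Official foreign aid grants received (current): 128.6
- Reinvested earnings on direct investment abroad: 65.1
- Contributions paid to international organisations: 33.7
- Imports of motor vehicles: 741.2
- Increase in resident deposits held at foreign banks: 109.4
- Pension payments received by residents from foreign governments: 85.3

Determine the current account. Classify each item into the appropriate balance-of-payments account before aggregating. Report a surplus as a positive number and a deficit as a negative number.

80.0

Goods: -741.2 + 322.9 = -418.3
Services: -342.3 + 475.6 + 119.7 = 253.0
Primary income: 65.1
Secondary income: -33.7 + 85.3 + 128.6 = 180.2
Current account = (-418.3) + 253.0 + 65.1 + 180.2 = 80.0
(Excluded from the current account — financial account: borrowing by resident firms from foreign banks 170.9, purchases of foreign government bonds by domestic residents 722.1, increase in resident deposits held at foreign banks 109.4.)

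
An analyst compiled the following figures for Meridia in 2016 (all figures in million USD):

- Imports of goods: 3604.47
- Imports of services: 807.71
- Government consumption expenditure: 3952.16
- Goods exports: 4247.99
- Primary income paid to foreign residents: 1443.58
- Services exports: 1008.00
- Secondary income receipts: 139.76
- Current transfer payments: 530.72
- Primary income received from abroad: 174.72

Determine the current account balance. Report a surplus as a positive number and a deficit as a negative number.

-816.01

Goods balance = 4247.99 - 3604.47 = 643.52
Services balance = 1008.00 - 807.71 = 200.29
Trade balance (goods + services) = 643.52 + 200.29 = 843.81
Net primary income = 174.72 - 1443.58 = -1268.86
Net secondary income = 139.76 - 530.72 = -390.96
Current account = 843.81 + (-1268.86) + (-390.96) = -816.01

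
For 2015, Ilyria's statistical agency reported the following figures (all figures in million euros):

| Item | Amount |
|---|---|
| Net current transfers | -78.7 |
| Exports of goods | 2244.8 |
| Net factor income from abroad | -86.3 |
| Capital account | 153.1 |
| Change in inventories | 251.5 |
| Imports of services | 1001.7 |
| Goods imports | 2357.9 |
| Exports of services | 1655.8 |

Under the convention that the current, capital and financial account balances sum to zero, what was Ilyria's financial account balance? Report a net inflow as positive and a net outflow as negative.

-529.1

Goods balance = 2244.8 - 2357.9 = -113.1
Services balance = 1655.8 - 1001.7 = 654.1
Trade balance (goods + services) = -113.1 + 654.1 = 541.0
Net primary income = -86.3
Net secondary income = -78.7
Current account = 541.0 + (-86.3) + (-78.7) = 376.0
Financial account = -(376.0 + 153.1) = -529.1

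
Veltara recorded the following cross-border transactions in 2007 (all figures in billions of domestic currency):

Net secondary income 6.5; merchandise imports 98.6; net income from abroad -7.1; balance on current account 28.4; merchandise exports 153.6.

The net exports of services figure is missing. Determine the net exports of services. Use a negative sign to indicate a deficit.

Current account = goods balance + services balance + net primary income + net secondary income
Sum of the known components = 54.4
Net exports of services = CA - (known components) = 28.4 - 54.4 = -26.0

-26.0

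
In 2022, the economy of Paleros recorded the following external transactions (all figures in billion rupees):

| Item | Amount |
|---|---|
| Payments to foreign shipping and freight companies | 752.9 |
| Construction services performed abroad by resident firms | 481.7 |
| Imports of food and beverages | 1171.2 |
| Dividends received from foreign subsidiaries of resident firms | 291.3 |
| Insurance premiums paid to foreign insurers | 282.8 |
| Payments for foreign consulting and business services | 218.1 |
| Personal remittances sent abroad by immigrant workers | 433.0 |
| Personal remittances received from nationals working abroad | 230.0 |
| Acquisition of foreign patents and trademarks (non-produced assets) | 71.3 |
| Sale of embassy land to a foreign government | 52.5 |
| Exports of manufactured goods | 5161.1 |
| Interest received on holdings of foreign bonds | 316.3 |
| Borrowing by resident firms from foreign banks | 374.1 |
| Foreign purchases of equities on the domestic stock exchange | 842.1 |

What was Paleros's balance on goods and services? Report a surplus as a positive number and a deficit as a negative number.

3217.8

Goods: -1171.2 + 5161.1 = 3989.9
Services: -752.9 - 218.1 + 481.7 - 282.8 = -772.1
Trade balance = 3989.9 + (-772.1) = 3217.8
(Excluded from the trade balance — primary income: dividends received from foreign subsidiaries of resident firms 291.3, interest received on holdings of foreign bonds 316.3; secondary income: personal remittances sent abroad by immigrant workers 433.0, personal remittances received from nationals working abroad 230.0; capital account: acquisition of foreign patents and trademarks (non-produced assets) 71.3, sale of embassy land to a foreign government 52.5; financial account: borrowing by resident firms from foreign banks 374.1, foreign purchases of equities on the domestic stock exchange 842.1.)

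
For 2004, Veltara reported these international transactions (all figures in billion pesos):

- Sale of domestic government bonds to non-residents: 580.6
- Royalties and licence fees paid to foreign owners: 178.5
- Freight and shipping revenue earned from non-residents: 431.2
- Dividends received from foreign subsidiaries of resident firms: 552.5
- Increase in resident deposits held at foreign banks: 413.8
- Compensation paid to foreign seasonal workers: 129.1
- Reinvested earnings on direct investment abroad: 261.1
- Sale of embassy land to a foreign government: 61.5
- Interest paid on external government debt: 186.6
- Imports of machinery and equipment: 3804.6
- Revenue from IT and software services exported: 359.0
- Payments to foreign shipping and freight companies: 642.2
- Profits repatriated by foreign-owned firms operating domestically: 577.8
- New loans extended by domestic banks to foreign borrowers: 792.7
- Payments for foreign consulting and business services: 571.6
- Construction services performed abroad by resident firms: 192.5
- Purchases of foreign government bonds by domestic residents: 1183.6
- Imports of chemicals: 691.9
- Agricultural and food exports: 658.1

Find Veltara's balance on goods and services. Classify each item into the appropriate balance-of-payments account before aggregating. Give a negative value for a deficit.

-4248.0

Goods: -691.9 + 658.1 - 3804.6 = -3838.4
Services: 359.0 - 642.2 + 431.2 - 571.6 - 178.5 + 192.5 = -409.6
Trade balance = -3838.4 + (-409.6) = -4248.0
(Excluded from the trade balance — financial account: sale of domestic government bonds to non-residents 580.6, increase in resident deposits held at foreign banks 413.8, new loans extended by domestic banks to foreign borrowers 792.7, purchases of foreign government bonds by domestic residents 1183.6; primary income: dividends received from foreign subsidiaries of resident firms 552.5, compensation paid to foreign seasonal workers 129.1, reinvested earnings on direct investment abroad 261.1, interest paid on external government debt 186.6, profits repatriated by foreign-owned firms operating domestically 577.8; capital account: sale of embassy land to a foreign government 61.5.)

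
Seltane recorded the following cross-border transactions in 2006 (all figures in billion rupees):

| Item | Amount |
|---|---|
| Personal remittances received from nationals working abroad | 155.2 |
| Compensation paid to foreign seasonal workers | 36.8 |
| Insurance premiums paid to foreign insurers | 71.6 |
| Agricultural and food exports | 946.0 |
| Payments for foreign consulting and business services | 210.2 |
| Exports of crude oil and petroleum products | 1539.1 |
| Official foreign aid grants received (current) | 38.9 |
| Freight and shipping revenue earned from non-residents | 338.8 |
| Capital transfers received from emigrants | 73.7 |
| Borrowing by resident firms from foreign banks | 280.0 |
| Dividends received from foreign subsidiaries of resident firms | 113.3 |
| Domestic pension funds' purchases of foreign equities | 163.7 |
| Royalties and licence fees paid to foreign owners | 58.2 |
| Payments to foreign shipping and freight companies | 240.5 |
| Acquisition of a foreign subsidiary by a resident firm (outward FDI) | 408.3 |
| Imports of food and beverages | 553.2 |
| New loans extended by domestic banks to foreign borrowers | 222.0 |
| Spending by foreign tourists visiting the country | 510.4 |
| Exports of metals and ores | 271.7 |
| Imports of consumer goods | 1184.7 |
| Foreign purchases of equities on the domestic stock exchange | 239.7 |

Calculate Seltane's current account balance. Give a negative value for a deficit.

1558.2

Goods: 1539.1 - 553.2 - 1184.7 + 946.0 + 271.7 = 1018.9
Services: 338.8 + 510.4 - 58.2 - 71.6 - 240.5 - 210.2 = 268.7
Primary income: 113.3 - 36.8 = 76.5
Secondary income: 155.2 + 38.9 = 194.1
Current account = 1018.9 + 268.7 + 76.5 + 194.1 = 1558.2
(Excluded from the current account — capital account: capital transfers received from emigrants 73.7; financial account: borrowing by resident firms from foreign banks 280.0, domestic pension funds' purchases of foreign equities 163.7, acquisition of a foreign subsidiary by a resident firm (outward FDI) 408.3, new loans extended by domestic banks to foreign borrowers 222.0, foreign purchases of equities on the domestic stock exchange 239.7.)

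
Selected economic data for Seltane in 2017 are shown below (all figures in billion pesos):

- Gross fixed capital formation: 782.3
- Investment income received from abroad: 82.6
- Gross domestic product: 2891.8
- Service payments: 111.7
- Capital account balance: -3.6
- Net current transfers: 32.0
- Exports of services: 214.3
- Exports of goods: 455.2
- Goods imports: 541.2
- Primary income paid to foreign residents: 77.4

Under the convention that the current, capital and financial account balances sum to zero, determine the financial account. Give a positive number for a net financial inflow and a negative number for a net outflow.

Goods balance = 455.2 - 541.2 = -86.0
Services balance = 214.3 - 111.7 = 102.6
Trade balance (goods + services) = -86.0 + 102.6 = 16.6
Net primary income = 82.6 - 77.4 = 5.2
Net secondary income = 32.0
Current account = 16.6 + 5.2 + 32.0 = 53.8
Financial account = -(53.8 + (-3.6)) = -50.2

-50.2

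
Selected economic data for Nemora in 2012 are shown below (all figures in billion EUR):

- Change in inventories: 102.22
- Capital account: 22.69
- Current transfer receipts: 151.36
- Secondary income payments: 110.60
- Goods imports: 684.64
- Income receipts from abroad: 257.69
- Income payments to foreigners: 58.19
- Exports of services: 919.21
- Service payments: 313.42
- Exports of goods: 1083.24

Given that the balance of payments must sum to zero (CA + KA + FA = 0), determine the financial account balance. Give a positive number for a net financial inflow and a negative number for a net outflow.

-1267.34

Goods balance = 1083.24 - 684.64 = 398.60
Services balance = 919.21 - 313.42 = 605.79
Trade balance (goods + services) = 398.60 + 605.79 = 1004.39
Net primary income = 257.69 - 58.19 = 199.50
Net secondary income = 151.36 - 110.60 = 40.76
Current account = 1004.39 + 199.50 + 40.76 = 1244.65
Financial account = -(1244.65 + 22.69) = -1267.34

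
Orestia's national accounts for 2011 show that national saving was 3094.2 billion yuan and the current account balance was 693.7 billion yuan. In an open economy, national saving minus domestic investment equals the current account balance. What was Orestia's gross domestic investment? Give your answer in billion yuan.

2400.5

I = S - CA = 3094.2 - 693.7 = 2400.5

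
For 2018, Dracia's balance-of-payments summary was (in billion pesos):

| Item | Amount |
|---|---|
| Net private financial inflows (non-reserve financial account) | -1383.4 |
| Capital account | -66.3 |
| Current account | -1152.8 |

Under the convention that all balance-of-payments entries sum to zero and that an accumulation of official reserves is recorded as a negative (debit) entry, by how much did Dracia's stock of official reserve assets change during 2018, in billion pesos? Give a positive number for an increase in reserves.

-2602.5

Official reserve transactions balance = -((-1152.8) + (-66.3) + (-1383.4)) = 2602.5
An accumulation of reserves is recorded as a debit (negative entry), so the change in the stock of reserves is the negative of that balance.
Change in official reserves = -(2602.5) = -2602.5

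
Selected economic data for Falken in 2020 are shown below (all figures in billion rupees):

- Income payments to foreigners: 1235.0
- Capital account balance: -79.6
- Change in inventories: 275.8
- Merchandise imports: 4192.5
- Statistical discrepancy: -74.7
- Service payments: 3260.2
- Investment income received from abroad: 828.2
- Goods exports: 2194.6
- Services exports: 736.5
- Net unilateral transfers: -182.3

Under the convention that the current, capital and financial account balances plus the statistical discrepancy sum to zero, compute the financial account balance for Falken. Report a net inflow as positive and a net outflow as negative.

5265.0

Goods balance = 2194.6 - 4192.5 = -1997.9
Services balance = 736.5 - 3260.2 = -2523.7
Trade balance (goods + services) = -1997.9 + (-2523.7) = -4521.6
Net primary income = 828.2 - 1235.0 = -406.8
Net secondary income = -182.3
Current account = -4521.6 + (-406.8) + (-182.3) = -5110.7
Financial account = -(-5110.7 + (-79.6) + (-74.7)) = 5265.0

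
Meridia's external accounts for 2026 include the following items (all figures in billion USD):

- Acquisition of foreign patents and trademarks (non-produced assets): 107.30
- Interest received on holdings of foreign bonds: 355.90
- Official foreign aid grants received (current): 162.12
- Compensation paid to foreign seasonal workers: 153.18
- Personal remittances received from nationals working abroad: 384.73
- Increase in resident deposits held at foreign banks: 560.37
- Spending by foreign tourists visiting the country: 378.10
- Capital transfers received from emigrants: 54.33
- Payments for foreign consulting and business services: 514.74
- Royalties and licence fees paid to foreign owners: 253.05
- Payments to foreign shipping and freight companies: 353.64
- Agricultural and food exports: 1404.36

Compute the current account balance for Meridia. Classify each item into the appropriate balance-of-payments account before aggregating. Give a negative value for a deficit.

Goods: 1404.36
Services: 378.10 - 353.64 - 253.05 - 514.74 = -743.33
Primary income: -153.18 + 355.90 = 202.72
Secondary income: 162.12 + 384.73 = 546.85
Current account = 1404.36 + (-743.33) + 202.72 + 546.85 = 1410.60
(Excluded from the current account — capital account: acquisition of foreign patents and trademarks (non-produced assets) 107.30, capital transfers received from emigrants 54.33; financial account: increase in resident deposits held at foreign banks 560.37.)

1410.60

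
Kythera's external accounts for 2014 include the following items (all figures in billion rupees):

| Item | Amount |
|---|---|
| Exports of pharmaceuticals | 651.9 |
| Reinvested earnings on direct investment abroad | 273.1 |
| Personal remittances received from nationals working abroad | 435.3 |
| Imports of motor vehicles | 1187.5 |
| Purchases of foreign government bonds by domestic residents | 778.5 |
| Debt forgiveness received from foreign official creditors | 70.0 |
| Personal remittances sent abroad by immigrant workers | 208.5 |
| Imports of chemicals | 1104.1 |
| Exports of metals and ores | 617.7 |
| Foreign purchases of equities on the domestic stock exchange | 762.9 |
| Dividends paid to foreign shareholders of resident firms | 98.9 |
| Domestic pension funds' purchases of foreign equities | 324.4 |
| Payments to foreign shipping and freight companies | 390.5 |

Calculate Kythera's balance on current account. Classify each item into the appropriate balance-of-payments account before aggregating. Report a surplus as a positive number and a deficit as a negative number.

-1011.5

Goods: -1104.1 + 617.7 + 651.9 - 1187.5 = -1022.0
Services: -390.5
Primary income: -98.9 + 273.1 = 174.2
Secondary income: 435.3 - 208.5 = 226.8
Current account = (-1022.0) + (-390.5) + 174.2 + 226.8 = -1011.5
(Excluded from the current account — financial account: purchases of foreign government bonds by domestic residents 778.5, foreign purchases of equities on the domestic stock exchange 762.9, domestic pension funds' purchases of foreign equities 324.4; capital account: debt forgiveness received from foreign official creditors 70.0.)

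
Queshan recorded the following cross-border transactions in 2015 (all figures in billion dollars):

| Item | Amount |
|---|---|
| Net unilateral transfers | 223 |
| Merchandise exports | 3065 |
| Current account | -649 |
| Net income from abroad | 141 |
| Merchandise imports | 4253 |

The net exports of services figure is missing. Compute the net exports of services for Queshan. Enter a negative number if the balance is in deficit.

Current account = goods balance + services balance + net primary income + net secondary income
Sum of the known components = -824
Net exports of services = CA - (known components) = -649 - (-824) = 175

175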